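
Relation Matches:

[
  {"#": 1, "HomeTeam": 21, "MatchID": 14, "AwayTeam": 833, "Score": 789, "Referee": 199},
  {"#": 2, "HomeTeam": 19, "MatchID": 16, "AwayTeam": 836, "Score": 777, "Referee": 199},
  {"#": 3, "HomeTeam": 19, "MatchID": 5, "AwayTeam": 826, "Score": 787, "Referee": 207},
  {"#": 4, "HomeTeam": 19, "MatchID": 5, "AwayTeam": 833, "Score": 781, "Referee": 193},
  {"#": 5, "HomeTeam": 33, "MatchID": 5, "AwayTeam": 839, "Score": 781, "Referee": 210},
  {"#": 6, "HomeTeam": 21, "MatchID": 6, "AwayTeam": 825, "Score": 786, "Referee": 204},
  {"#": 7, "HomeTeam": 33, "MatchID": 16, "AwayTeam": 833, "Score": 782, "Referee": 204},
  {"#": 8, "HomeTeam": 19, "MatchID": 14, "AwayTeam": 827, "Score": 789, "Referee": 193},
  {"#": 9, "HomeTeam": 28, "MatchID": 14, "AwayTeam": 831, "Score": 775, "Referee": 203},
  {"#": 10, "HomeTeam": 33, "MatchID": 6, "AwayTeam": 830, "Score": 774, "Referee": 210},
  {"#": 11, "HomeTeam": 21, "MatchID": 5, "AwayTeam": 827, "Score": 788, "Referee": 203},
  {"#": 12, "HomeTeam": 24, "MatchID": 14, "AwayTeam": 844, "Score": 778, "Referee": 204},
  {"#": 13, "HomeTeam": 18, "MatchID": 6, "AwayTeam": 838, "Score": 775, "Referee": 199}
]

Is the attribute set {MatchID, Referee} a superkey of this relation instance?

Yes

All 13 rows have distinct {MatchID, Referee} values, so {MatchID, Referee} → (all attributes) holds and {MatchID, Referee} is a superkey.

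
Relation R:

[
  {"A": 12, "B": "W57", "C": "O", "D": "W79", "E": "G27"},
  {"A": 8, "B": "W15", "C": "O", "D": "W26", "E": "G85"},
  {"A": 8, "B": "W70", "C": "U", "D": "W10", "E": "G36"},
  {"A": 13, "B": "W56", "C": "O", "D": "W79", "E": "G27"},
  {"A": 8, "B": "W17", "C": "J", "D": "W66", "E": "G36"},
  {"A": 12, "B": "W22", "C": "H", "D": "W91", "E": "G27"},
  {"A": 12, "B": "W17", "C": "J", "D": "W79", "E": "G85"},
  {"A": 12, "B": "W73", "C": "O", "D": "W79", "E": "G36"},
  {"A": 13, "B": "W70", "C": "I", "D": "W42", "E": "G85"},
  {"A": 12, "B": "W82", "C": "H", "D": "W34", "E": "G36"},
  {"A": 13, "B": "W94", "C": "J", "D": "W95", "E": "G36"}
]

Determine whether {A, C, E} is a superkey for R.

All 11 rows have distinct {A, C, E} values, so {A, C, E} → (all attributes) holds and {A, C, E} is a superkey.

Yes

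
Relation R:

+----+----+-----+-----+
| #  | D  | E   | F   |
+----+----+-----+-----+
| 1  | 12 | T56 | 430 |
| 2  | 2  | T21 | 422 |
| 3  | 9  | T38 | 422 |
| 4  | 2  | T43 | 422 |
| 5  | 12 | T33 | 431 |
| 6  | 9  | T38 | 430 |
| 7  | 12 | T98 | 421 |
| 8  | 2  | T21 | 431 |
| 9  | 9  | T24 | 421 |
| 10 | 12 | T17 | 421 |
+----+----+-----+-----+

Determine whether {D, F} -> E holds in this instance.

(D=12, F=430): row 1 → E = T56 ✓
(D=2, F=422): rows 2, 4 → E takes values {T21, T43} — violation
(D=9, F=422): row 3 → E = T38 ✓
(D=12, F=431): row 5 → E = T33 ✓
(D=9, F=430): row 6 → E = T38 ✓
(D=12, F=421): rows 7, 10 → E takes values {T98, T17} — violation
(D=2, F=431): row 8 → E = T21 ✓
(D=9, F=421): row 9 → E = T24 ✓
Two rows agree on {D, F} but differ on E, so {D, F} -> E does not hold.

No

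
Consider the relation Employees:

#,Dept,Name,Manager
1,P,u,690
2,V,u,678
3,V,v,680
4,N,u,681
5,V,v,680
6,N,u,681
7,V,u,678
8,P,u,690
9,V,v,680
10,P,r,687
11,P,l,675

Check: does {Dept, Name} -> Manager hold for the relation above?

(Dept=P, Name=u): rows 1, 8 → Manager = 690, 690 ✓
(Dept=V, Name=u): rows 2, 7 → Manager = 678, 678 ✓
(Dept=V, Name=v): rows 3, 5, 9 → Manager = 680, 680, 680 ✓
(Dept=N, Name=u): rows 4, 6 → Manager = 681, 681 ✓
(Dept=P, Name=r): row 10 → Manager = 687 ✓
(Dept=P, Name=l): row 11 → Manager = 675 ✓
Every {Dept, Name} value is associated with a single Manager value, so {Dept, Name} -> Manager holds.

Yes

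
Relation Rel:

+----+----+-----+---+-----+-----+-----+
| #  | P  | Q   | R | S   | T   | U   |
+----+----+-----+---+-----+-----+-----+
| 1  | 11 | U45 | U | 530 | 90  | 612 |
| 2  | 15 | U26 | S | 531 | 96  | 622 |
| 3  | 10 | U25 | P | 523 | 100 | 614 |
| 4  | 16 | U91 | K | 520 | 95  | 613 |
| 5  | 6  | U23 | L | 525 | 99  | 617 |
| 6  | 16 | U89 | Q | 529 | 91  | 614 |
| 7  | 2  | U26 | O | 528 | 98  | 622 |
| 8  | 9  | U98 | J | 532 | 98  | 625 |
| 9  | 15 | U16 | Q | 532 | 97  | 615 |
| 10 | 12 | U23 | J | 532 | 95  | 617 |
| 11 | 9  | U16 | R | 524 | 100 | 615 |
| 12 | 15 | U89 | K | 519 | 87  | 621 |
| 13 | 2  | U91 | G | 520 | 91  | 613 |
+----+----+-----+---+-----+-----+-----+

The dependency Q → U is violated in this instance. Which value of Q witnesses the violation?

U89

Q=U45: row 1 → U = 612 ✓
Q=U26: rows 2, 7 → U = 622, 622 ✓
Q=U25: row 3 → U = 614 ✓
Q=U91: rows 4, 13 → U = 613, 613 ✓
Q=U23: rows 5, 10 → U = 617, 617 ✓
Q=U89: rows 6, 12 → U takes values {614, 621} — violation
Q=U98: row 8 → U = 625 ✓
Q=U16: rows 9, 11 → U = 615, 615 ✓
The only Q value with inconsistent U is Q=U89.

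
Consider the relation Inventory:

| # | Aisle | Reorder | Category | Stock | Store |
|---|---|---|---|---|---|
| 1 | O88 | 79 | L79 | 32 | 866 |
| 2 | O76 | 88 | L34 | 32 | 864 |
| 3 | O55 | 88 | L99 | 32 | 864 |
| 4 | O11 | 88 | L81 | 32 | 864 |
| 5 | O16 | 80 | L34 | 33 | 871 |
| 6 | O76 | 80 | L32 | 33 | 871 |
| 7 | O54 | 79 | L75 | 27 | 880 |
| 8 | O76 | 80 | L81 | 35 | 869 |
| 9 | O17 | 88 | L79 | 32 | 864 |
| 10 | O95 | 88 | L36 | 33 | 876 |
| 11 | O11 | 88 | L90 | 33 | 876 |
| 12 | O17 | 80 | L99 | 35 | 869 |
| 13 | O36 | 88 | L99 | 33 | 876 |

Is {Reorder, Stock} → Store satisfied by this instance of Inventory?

(Reorder=79, Stock=32): row 1 → Store = 866 ✓
(Reorder=88, Stock=32): rows 2, 3, 4, 9 → Store = 864, 864, 864, 864 ✓
(Reorder=80, Stock=33): rows 5, 6 → Store = 871, 871 ✓
(Reorder=79, Stock=27): row 7 → Store = 880 ✓
(Reorder=80, Stock=35): rows 8, 12 → Store = 869, 869 ✓
(Reorder=88, Stock=33): rows 10, 11, 13 → Store = 876, 876, 876 ✓
Every {Reorder, Stock} value is associated with a single Store value, so {Reorder, Stock} → Store holds.

Yes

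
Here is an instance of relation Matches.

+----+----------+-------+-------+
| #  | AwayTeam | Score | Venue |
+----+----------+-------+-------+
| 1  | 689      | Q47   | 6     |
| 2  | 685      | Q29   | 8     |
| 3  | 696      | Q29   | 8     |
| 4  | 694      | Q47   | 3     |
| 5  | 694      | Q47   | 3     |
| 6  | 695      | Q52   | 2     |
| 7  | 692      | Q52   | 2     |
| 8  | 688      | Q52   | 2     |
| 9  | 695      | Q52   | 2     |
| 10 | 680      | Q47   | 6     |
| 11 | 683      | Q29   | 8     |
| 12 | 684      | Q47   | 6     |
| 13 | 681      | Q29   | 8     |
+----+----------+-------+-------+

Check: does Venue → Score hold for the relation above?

Venue=6: rows 1, 10, 12 → Score = Q47, Q47, Q47 ✓
Venue=8: rows 2, 3, 11, 13 → Score = Q29, Q29, Q29, Q29 ✓
Venue=3: rows 4, 5 → Score = Q47, Q47 ✓
Venue=2: rows 6, 7, 8, 9 → Score = Q52, Q52, Q52, Q52 ✓
Every Venue value is associated with a single Score value, so Venue → Score holds.

Yes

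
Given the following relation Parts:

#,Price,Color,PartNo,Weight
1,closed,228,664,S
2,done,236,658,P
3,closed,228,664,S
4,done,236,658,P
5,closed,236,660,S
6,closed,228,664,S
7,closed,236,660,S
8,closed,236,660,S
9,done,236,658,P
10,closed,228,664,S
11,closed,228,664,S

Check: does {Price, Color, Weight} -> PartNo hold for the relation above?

Yes

(Price=closed, Color=228, Weight=S): rows 1, 3, 6, 10, 11 → PartNo = 664, 664, 664, 664, 664 ✓
(Price=done, Color=236, Weight=P): rows 2, 4, 9 → PartNo = 658, 658, 658 ✓
(Price=closed, Color=236, Weight=S): rows 5, 7, 8 → PartNo = 660, 660, 660 ✓
Every {Price, Color, Weight} value is associated with a single PartNo value, so {Price, Color, Weight} -> PartNo holds.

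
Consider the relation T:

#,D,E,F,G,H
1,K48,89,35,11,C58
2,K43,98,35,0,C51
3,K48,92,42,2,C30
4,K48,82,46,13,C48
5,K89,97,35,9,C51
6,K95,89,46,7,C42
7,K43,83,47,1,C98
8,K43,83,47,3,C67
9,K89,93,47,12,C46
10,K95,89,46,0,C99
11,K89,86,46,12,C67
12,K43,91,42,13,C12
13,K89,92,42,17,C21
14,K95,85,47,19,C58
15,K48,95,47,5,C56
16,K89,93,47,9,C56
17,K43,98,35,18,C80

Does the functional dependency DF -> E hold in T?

Yes

(D=K48, F=35): row 1 → E = 89 ✓
(D=K43, F=35): rows 2, 17 → E = 98, 98 ✓
(D=K48, F=42): row 3 → E = 92 ✓
(D=K48, F=46): row 4 → E = 82 ✓
(D=K89, F=35): row 5 → E = 97 ✓
(D=K95, F=46): rows 6, 10 → E = 89, 89 ✓
(D=K43, F=47): rows 7, 8 → E = 83, 83 ✓
(D=K89, F=47): rows 9, 16 → E = 93, 93 ✓
(D=K89, F=46): row 11 → E = 86 ✓
(D=K43, F=42): row 12 → E = 91 ✓
(D=K89, F=42): row 13 → E = 92 ✓
(D=K95, F=47): row 14 → E = 85 ✓
(D=K48, F=47): row 15 → E = 95 ✓
Every DF value is associated with a single E value, so DF -> E holds.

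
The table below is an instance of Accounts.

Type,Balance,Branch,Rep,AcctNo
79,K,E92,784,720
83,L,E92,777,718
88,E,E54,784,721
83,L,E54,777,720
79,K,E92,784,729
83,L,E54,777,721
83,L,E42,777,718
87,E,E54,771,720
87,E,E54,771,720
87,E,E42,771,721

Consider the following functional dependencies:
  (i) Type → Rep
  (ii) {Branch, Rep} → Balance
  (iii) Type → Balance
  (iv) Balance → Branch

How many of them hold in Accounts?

(i) Type → Rep: every LHS value maps to a single RHS value — holds.
(ii) {Branch, Rep} → Balance: every LHS value maps to a single RHS value — holds.
(iii) Type → Balance: every LHS value maps to a single RHS value — holds.
(iv) Balance → Branch: Balance=L: 4 rows → Branch takes values {E92, E54, E42} — violation; Balance=E: 4 rows → Branch takes values {E54, E42} — violation — fails.
3 of the 4 dependencies hold.

3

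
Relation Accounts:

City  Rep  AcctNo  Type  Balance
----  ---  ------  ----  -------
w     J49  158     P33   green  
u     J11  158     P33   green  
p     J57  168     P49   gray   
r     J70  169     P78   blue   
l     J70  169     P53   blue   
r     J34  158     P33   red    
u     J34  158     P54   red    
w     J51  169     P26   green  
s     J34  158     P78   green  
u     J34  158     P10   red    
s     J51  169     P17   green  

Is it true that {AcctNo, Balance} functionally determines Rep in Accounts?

(AcctNo=158, Balance=green): 3 rows → Rep takes values {J49, J11, J34} — violation
(AcctNo=168, Balance=gray): 1 row → Rep = J57 ✓
(AcctNo=169, Balance=blue): 2 rows → Rep = J70, J70 ✓
(AcctNo=158, Balance=red): 3 rows → Rep = J34, J34, J34 ✓
(AcctNo=169, Balance=green): 2 rows → Rep = J51, J51 ✓
Two rows agree on {AcctNo, Balance} but differ on Rep, so {AcctNo, Balance} → Rep does not hold.

No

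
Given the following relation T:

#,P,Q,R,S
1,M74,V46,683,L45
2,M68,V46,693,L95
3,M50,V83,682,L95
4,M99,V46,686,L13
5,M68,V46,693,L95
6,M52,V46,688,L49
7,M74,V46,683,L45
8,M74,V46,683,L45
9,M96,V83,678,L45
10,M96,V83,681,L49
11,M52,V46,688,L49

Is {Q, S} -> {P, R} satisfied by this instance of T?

Yes

(Q=V46, S=L45): rows 1, 7, 8 → {P,R} = (M74, 683), (M74, 683), (M74, 683) ✓
(Q=V46, S=L95): rows 2, 5 → {P,R} = (M68, 693), (M68, 693) ✓
(Q=V83, S=L95): row 3 → {P,R} = (M50, 682) ✓
(Q=V46, S=L13): row 4 → {P,R} = (M99, 686) ✓
(Q=V46, S=L49): rows 6, 11 → {P,R} = (M52, 688), (M52, 688) ✓
(Q=V83, S=L45): row 9 → {P,R} = (M96, 678) ✓
(Q=V83, S=L49): row 10 → {P,R} = (M96, 681) ✓
Every {Q, S} value is associated with a single {P, R} value, so {Q, S} -> {P, R} holds.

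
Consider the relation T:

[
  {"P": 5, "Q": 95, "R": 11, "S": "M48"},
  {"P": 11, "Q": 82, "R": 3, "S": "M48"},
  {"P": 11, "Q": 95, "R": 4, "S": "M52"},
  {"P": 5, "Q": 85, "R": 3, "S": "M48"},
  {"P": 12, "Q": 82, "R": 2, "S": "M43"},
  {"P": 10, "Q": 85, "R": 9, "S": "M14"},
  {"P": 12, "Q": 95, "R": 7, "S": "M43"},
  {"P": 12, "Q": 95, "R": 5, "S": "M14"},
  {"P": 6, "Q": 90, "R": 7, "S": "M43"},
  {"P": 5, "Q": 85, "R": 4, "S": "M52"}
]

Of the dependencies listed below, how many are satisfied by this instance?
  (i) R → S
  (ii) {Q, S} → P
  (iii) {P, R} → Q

3

(i) R → S: every LHS value maps to a single RHS value — holds.
(ii) {Q, S} → P: every LHS value maps to a single RHS value — holds.
(iii) {P, R} → Q: every LHS value maps to a single RHS value — holds.
3 of the 3 dependencies hold.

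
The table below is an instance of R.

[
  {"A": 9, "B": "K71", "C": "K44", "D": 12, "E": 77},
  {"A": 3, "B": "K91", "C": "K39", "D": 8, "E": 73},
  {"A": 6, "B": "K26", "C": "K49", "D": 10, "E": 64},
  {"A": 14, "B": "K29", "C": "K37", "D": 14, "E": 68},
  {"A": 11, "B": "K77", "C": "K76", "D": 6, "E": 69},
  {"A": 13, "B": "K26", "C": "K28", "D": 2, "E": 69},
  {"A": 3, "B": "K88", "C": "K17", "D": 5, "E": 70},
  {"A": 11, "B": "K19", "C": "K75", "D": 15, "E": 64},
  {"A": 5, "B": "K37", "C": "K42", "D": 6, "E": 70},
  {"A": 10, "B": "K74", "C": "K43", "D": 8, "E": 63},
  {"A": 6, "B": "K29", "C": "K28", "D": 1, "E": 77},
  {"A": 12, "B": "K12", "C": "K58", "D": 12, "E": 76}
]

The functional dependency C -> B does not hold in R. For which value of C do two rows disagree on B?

C=K44: 1 row → B = K71 ✓
C=K39: 1 row → B = K91 ✓
C=K49: 1 row → B = K26 ✓
C=K37: 1 row → B = K29 ✓
C=K76: 1 row → B = K77 ✓
C=K28: 2 rows → B takes values {K26, K29} — violation
C=K17: 1 row → B = K88 ✓
C=K75: 1 row → B = K19 ✓
C=K42: 1 row → B = K37 ✓
C=K43: 1 row → B = K74 ✓
C=K58: 1 row → B = K12 ✓
The only C value with inconsistent B is C=K28.

K28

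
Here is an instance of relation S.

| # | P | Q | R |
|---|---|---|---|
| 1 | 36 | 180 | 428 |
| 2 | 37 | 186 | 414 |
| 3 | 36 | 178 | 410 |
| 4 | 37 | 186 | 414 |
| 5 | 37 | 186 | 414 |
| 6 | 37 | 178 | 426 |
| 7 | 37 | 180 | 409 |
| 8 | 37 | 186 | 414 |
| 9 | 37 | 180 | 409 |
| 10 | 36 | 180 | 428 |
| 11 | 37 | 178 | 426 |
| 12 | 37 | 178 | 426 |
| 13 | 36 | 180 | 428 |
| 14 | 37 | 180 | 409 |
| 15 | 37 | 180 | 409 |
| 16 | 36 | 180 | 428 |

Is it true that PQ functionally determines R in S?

(P=36, Q=180): rows 1, 10, 13, 16 → R = 428, 428, 428, 428 ✓
(P=37, Q=186): rows 2, 4, 5, 8 → R = 414, 414, 414, 414 ✓
(P=36, Q=178): row 3 → R = 410 ✓
(P=37, Q=178): rows 6, 11, 12 → R = 426, 426, 426 ✓
(P=37, Q=180): rows 7, 9, 14, 15 → R = 409, 409, 409, 409 ✓
Every PQ value is associated with a single R value, so PQ → R holds.

Yes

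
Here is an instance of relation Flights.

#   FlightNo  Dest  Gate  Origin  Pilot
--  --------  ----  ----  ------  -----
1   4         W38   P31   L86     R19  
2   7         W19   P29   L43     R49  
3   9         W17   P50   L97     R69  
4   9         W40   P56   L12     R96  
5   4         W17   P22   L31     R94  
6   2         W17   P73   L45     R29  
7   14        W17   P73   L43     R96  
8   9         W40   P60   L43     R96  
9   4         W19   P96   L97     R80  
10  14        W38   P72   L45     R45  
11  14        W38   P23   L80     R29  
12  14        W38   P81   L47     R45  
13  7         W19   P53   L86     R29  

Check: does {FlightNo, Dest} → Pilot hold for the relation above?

(FlightNo=4, Dest=W38): row 1 → Pilot = R19 ✓
(FlightNo=7, Dest=W19): rows 2, 13 → Pilot takes values {R49, R29} — violation
(FlightNo=9, Dest=W17): row 3 → Pilot = R69 ✓
(FlightNo=9, Dest=W40): rows 4, 8 → Pilot = R96, R96 ✓
(FlightNo=4, Dest=W17): row 5 → Pilot = R94 ✓
(FlightNo=2, Dest=W17): row 6 → Pilot = R29 ✓
(FlightNo=14, Dest=W17): row 7 → Pilot = R96 ✓
(FlightNo=4, Dest=W19): row 9 → Pilot = R80 ✓
(FlightNo=14, Dest=W38): rows 10, 11, 12 → Pilot takes values {R45, R29} — violation
Two rows agree on {FlightNo, Dest} but differ on Pilot, so {FlightNo, Dest} → Pilot does not hold.

No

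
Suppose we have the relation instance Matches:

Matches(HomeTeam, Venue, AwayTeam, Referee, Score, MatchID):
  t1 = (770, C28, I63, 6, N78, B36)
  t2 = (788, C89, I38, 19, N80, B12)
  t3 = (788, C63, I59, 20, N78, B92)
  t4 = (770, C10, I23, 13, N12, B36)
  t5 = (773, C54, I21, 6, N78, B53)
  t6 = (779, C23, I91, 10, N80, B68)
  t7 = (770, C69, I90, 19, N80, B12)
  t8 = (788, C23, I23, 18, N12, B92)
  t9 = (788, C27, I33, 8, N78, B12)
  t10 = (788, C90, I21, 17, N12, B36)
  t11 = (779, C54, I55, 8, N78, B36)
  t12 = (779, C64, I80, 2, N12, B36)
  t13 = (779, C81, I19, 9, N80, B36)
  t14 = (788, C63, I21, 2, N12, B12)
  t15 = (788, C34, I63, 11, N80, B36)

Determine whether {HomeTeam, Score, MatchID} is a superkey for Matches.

Yes

All 15 rows have distinct {HomeTeam, Score, MatchID} values, so {HomeTeam, Score, MatchID} → (all attributes) holds and {HomeTeam, Score, MatchID} is a superkey.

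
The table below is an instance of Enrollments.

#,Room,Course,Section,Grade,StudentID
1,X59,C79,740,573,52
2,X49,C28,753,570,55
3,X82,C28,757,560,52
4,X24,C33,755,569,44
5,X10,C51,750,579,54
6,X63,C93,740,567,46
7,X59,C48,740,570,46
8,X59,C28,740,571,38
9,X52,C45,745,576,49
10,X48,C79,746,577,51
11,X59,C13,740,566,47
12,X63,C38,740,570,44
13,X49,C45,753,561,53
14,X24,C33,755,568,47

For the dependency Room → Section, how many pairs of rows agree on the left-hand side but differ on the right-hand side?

0

Room=X59: all 4 rows agree on Section — 0 pairs.
Room=X49: all 2 rows agree on Section — 0 pairs.
Room=X24: all 2 rows agree on Section — 0 pairs.
Room=X63: all 2 rows agree on Section — 0 pairs.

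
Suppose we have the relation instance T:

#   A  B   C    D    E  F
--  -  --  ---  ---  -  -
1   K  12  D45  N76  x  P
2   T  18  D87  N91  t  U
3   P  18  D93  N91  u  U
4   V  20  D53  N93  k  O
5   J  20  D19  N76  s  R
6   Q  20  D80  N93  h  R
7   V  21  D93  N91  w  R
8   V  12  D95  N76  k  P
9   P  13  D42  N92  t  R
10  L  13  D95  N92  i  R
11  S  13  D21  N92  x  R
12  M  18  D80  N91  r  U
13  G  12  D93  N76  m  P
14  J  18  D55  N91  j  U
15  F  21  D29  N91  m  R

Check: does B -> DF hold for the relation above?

B=12: rows 1, 8, 13 → {D,F} = (N76, P), (N76, P), (N76, P) ✓
B=18: rows 2, 3, 12, 14 → {D,F} = (N91, U), (N91, U), (N91, U), (N91, U) ✓
B=20: rows 4, 5, 6 → {D,F} takes values {(N93, O), (N76, R), (N93, R)} — violation
B=21: rows 7, 15 → {D,F} = (N91, R), (N91, R) ✓
B=13: rows 9, 10, 11 → {D,F} = (N92, R), (N92, R), (N92, R) ✓
Two rows agree on B but differ on DF, so B -> DF does not hold.

No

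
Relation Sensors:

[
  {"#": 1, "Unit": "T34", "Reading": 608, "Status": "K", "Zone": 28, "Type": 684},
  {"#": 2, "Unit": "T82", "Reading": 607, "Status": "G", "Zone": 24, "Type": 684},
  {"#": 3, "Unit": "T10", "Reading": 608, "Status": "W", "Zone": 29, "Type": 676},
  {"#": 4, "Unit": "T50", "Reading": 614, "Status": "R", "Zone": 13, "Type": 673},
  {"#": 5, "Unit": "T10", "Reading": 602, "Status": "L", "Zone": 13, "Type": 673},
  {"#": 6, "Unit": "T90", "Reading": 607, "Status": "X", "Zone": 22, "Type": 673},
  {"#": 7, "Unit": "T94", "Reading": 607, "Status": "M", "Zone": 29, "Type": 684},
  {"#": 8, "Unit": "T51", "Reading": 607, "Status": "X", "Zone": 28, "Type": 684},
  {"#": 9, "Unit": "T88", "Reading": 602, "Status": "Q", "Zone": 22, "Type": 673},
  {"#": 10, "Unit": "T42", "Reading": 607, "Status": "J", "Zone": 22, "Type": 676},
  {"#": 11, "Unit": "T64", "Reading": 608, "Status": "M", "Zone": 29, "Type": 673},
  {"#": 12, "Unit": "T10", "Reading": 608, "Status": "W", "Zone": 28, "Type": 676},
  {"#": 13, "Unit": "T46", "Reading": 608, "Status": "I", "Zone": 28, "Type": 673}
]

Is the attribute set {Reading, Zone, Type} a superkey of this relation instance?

All 13 rows have distinct {Reading, Zone, Type} values, so {Reading, Zone, Type} → (all attributes) holds and {Reading, Zone, Type} is a superkey.

Yes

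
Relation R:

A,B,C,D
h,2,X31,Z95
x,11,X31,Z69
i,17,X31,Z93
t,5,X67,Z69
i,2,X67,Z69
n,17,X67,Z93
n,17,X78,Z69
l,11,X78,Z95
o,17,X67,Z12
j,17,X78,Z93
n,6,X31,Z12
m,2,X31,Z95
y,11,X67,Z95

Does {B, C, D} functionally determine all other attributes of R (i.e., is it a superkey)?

Two distinct rows share (B=2, C=X31, D=Z95), so {B, C, D} does not determine every attribute — not a superkey.

No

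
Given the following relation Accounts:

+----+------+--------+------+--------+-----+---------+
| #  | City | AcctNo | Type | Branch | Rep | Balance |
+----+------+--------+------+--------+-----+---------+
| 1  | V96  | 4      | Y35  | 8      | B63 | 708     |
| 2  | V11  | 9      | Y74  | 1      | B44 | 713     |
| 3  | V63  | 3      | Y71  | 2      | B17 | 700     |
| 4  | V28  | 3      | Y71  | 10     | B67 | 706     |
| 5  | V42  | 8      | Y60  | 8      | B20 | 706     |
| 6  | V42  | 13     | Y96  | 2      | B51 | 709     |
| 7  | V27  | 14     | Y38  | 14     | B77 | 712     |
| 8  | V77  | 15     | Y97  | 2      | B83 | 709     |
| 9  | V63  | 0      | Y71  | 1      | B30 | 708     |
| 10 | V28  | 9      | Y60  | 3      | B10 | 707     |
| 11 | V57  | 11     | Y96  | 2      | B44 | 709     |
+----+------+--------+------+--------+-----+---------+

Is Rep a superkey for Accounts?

No

Rows 2 and 11 have the same Rep value Rep=B44 but are distinct tuples, so Rep does not determine every attribute — not a superkey.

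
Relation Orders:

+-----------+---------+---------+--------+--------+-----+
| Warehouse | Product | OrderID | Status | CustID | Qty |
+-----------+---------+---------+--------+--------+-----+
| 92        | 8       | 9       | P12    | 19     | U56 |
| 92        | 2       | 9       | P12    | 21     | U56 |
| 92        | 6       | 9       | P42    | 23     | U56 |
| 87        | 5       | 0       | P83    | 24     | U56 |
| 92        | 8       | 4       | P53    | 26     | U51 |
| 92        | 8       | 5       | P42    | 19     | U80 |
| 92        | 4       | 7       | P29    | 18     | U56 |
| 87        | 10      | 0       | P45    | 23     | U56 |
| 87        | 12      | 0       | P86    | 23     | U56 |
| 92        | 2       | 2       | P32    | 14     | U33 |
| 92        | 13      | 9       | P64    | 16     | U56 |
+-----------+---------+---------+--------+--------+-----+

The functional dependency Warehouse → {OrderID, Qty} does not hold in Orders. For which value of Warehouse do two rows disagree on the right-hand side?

Warehouse=92: 8 rows → {OrderID,Qty} takes values {(9, U56), (4, U51), (5, U80), (7, U56), (2, U33)} — violation
Warehouse=87: 3 rows → {OrderID,Qty} = (0, U56), (0, U56), (0, U56) ✓
The only Warehouse value with inconsistent RHS is Warehouse=92.

92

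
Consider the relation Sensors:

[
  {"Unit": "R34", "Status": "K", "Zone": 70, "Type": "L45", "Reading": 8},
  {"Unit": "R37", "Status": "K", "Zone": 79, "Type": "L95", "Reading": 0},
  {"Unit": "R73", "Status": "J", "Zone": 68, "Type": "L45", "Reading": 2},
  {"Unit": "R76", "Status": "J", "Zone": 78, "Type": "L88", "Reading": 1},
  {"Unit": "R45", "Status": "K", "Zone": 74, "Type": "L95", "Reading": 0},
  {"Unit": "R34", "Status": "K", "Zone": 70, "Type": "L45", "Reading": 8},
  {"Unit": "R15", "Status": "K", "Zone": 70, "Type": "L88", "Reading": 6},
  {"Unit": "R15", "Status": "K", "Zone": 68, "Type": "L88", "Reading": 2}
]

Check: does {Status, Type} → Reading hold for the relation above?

(Status=K, Type=L45): 2 rows → Reading = 8, 8 ✓
(Status=K, Type=L95): 2 rows → Reading = 0, 0 ✓
(Status=J, Type=L45): 1 row → Reading = 2 ✓
(Status=J, Type=L88): 1 row → Reading = 1 ✓
(Status=K, Type=L88): 2 rows → Reading takes values {6, 2} — violation
Two rows agree on {Status, Type} but differ on Reading, so {Status, Type} → Reading does not hold.

No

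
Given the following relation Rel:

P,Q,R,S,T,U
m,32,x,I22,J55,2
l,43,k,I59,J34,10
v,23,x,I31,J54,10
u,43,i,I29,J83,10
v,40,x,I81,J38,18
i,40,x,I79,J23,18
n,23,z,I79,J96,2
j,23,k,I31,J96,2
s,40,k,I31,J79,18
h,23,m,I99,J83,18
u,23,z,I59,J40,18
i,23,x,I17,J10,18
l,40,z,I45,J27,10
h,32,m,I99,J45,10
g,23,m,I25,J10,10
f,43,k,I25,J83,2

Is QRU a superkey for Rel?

No

Two distinct rows share (Q=40, R=x, U=18), so QRU does not determine every attribute — not a superkey.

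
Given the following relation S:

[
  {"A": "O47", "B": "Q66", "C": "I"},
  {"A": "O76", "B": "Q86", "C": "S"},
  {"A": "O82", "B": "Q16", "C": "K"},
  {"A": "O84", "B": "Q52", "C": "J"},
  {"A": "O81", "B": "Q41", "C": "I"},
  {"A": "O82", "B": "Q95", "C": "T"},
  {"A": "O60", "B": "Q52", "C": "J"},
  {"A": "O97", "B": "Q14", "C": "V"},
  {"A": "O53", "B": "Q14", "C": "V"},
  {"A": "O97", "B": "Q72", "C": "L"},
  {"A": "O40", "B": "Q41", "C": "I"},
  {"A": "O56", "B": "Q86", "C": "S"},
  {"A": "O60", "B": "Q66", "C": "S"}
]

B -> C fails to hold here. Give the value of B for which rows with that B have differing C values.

B=Q66: 2 rows → C takes values {I, S} — violation
B=Q86: 2 rows → C = S, S ✓
B=Q16: 1 row → C = K ✓
B=Q52: 2 rows → C = J, J ✓
B=Q41: 2 rows → C = I, I ✓
B=Q95: 1 row → C = T ✓
B=Q14: 2 rows → C = V, V ✓
B=Q72: 1 row → C = L ✓
The only B value with inconsistent C is B=Q66.

Q66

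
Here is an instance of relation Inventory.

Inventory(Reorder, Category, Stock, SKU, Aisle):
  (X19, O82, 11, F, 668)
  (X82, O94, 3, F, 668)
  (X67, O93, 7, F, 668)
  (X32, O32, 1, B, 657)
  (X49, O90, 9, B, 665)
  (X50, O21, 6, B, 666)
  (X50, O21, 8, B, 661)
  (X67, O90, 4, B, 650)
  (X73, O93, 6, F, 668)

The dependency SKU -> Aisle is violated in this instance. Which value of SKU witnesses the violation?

SKU=F: 4 rows → Aisle = 668, 668, 668, 668 ✓
SKU=B: 5 rows → Aisle takes values {657, 665, 666, 661, 650} — violation
The only SKU value with inconsistent Aisle is SKU=B.

B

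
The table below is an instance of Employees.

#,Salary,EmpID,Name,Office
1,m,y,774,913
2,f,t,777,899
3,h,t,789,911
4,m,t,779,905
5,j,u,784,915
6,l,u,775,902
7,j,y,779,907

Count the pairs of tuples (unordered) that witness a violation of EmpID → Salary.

5

EmpID=y: violating pairs (1,7) — 1 pair.
EmpID=t: violating pairs (2,3), (2,4), (3,4) — 3 pairs.
EmpID=u: violating pairs (5,6) — 1 pair.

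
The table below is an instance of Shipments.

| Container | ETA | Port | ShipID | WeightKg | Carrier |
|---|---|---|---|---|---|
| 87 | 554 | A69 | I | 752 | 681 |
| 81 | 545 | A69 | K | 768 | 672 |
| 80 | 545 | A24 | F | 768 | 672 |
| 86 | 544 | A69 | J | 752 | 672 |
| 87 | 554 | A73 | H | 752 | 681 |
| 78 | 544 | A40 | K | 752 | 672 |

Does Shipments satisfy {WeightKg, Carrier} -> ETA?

(WeightKg=752, Carrier=681): 2 rows → ETA = 554, 554 ✓
(WeightKg=768, Carrier=672): 2 rows → ETA = 545, 545 ✓
(WeightKg=752, Carrier=672): 2 rows → ETA = 544, 544 ✓
Every {WeightKg, Carrier} value is associated with a single ETA value, so {WeightKg, Carrier} -> ETA holds.

Yes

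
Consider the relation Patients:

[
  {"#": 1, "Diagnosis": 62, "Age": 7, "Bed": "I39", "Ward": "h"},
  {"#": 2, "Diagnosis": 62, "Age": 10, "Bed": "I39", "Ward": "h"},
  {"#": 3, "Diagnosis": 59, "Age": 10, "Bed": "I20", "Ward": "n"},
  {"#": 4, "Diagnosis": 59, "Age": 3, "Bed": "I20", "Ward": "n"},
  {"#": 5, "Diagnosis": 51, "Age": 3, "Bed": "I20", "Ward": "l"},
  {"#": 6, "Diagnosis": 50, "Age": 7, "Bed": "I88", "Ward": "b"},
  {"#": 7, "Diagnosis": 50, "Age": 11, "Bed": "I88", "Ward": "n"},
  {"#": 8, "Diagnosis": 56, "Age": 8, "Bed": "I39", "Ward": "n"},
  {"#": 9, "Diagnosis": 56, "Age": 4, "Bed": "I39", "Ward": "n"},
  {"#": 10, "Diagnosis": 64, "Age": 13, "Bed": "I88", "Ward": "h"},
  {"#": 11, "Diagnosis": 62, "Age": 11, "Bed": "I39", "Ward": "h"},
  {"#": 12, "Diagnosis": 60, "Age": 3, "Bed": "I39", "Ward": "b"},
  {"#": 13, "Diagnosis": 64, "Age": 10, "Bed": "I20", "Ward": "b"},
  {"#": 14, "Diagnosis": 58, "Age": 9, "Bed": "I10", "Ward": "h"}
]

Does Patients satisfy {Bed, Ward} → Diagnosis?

(Bed=I39, Ward=h): rows 1, 2, 11 → Diagnosis = 62, 62, 62 ✓
(Bed=I20, Ward=n): rows 3, 4 → Diagnosis = 59, 59 ✓
(Bed=I20, Ward=l): row 5 → Diagnosis = 51 ✓
(Bed=I88, Ward=b): row 6 → Diagnosis = 50 ✓
(Bed=I88, Ward=n): row 7 → Diagnosis = 50 ✓
(Bed=I39, Ward=n): rows 8, 9 → Diagnosis = 56, 56 ✓
(Bed=I88, Ward=h): row 10 → Diagnosis = 64 ✓
(Bed=I39, Ward=b): row 12 → Diagnosis = 60 ✓
(Bed=I20, Ward=b): row 13 → Diagnosis = 64 ✓
(Bed=I10, Ward=h): row 14 → Diagnosis = 58 ✓
Every {Bed, Ward} value is associated with a single Diagnosis value, so {Bed, Ward} → Diagnosis holds.

Yes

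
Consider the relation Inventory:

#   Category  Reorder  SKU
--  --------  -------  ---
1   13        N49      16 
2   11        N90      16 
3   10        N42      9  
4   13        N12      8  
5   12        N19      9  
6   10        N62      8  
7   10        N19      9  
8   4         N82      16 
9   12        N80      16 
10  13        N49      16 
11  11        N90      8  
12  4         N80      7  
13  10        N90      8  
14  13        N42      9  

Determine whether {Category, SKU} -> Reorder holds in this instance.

(Category=13, SKU=16): rows 1, 10 → Reorder = N49, N49 ✓
(Category=11, SKU=16): row 2 → Reorder = N90 ✓
(Category=10, SKU=9): rows 3, 7 → Reorder takes values {N42, N19} — violation
(Category=13, SKU=8): row 4 → Reorder = N12 ✓
(Category=12, SKU=9): row 5 → Reorder = N19 ✓
(Category=10, SKU=8): rows 6, 13 → Reorder takes values {N62, N90} — violation
(Category=4, SKU=16): row 8 → Reorder = N82 ✓
(Category=12, SKU=16): row 9 → Reorder = N80 ✓
(Category=11, SKU=8): row 11 → Reorder = N90 ✓
(Category=4, SKU=7): row 12 → Reorder = N80 ✓
(Category=13, SKU=9): row 14 → Reorder = N42 ✓
Two rows agree on {Category, SKU} but differ on Reorder, so {Category, SKU} -> Reorder does not hold.

No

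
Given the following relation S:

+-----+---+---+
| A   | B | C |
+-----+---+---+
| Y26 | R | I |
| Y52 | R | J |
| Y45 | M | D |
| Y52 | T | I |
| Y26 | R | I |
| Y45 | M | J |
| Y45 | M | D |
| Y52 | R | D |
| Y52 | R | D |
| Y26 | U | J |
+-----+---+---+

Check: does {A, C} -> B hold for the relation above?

Yes

(A=Y26, C=I): 2 rows → B = R, R ✓
(A=Y52, C=J): 1 row → B = R ✓
(A=Y45, C=D): 2 rows → B = M, M ✓
(A=Y52, C=I): 1 row → B = T ✓
(A=Y45, C=J): 1 row → B = M ✓
(A=Y52, C=D): 2 rows → B = R, R ✓
(A=Y26, C=J): 1 row → B = U ✓
Every {A, C} value is associated with a single B value, so {A, C} -> B holds.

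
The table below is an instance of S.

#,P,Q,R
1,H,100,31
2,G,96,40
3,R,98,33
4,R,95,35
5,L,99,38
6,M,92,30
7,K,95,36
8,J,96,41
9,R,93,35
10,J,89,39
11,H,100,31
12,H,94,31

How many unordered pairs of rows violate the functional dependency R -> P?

R=31: all 3 rows agree on P — 0 pairs.
R=35: all 2 rows agree on P — 0 pairs.

0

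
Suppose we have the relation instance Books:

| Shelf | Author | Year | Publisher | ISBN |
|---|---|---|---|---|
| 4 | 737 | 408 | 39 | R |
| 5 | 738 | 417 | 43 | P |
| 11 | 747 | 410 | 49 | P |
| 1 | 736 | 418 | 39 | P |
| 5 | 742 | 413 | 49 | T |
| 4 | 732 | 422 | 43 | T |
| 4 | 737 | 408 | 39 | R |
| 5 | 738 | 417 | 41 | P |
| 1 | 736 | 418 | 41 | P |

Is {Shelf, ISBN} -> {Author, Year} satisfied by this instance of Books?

(Shelf=4, ISBN=R): 2 rows → {Author,Year} = (737, 408), (737, 408) ✓
(Shelf=5, ISBN=P): 2 rows → {Author,Year} = (738, 417), (738, 417) ✓
(Shelf=11, ISBN=P): 1 row → {Author,Year} = (747, 410) ✓
(Shelf=1, ISBN=P): 2 rows → {Author,Year} = (736, 418), (736, 418) ✓
(Shelf=5, ISBN=T): 1 row → {Author,Year} = (742, 413) ✓
(Shelf=4, ISBN=T): 1 row → {Author,Year} = (732, 422) ✓
Every {Shelf, ISBN} value is associated with a single {Author, Year} value, so {Shelf, ISBN} -> {Author, Year} holds.

Yes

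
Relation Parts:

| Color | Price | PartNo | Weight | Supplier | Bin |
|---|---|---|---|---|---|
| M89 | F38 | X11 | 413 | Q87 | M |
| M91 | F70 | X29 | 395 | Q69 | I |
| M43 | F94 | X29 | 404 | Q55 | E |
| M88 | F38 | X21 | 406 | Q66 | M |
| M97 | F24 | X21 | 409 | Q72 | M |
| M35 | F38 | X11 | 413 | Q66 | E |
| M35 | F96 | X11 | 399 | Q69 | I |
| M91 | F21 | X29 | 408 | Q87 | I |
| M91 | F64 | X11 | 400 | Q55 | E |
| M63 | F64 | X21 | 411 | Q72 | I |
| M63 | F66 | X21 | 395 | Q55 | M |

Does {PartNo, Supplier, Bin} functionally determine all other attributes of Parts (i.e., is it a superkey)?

All 11 rows have distinct {PartNo, Supplier, Bin} values, so {PartNo, Supplier, Bin} → (all attributes) holds and {PartNo, Supplier, Bin} is a superkey.

Yes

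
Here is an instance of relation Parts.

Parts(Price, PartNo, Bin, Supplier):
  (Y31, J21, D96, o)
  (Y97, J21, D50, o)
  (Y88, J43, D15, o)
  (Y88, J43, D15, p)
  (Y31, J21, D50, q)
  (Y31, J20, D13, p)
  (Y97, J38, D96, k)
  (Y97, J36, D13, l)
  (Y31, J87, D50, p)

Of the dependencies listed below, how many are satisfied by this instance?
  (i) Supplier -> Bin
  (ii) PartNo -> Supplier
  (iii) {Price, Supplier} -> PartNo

(i) Supplier -> Bin: Supplier=o: 3 rows → Bin takes values {D96, D50, D15} — violation; Supplier=p: 3 rows → Bin takes values {D15, D13, D50} — violation — fails.
(ii) PartNo -> Supplier: PartNo=J21: 3 rows → Supplier takes values {o, q} — violation; PartNo=J43: 2 rows → Supplier takes values {o, p} — violation — fails.
(iii) {Price, Supplier} -> PartNo: (Price=Y31, Supplier=p): 2 rows → PartNo takes values {J20, J87} — violation — fails.
None of the 3 dependencies hold.

0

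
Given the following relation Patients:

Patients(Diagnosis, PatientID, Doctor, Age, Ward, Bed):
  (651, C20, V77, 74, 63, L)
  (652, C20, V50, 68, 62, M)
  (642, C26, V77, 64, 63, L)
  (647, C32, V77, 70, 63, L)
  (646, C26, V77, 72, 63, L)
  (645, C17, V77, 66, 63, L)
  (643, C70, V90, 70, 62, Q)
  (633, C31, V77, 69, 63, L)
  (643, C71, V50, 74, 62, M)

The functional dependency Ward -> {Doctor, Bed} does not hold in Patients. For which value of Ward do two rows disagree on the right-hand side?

Ward=63: 6 rows → {Doctor,Bed} = (V77, L), (V77, L), (V77, L), (V77, L), (V77, L), (V77, L) ✓
Ward=62: 3 rows → {Doctor,Bed} takes values {(V50, M), (V90, Q)} — violation
The only Ward value with inconsistent RHS is Ward=62.

62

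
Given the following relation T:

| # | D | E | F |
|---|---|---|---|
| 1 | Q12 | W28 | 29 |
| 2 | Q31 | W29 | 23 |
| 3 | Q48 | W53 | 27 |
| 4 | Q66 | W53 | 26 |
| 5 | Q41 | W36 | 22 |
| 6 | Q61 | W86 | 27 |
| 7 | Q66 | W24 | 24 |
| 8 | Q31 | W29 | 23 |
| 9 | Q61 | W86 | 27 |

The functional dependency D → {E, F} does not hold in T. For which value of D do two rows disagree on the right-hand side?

D=Q12: row 1 → {E,F} = (W28, 29) ✓
D=Q31: rows 2, 8 → {E,F} = (W29, 23), (W29, 23) ✓
D=Q48: row 3 → {E,F} = (W53, 27) ✓
D=Q66: rows 4, 7 → {E,F} takes values {(W53, 26), (W24, 24)} — violation
D=Q41: row 5 → {E,F} = (W36, 22) ✓
D=Q61: rows 6, 9 → {E,F} = (W86, 27), (W86, 27) ✓
The only D value with inconsistent RHS is D=Q66.

Q66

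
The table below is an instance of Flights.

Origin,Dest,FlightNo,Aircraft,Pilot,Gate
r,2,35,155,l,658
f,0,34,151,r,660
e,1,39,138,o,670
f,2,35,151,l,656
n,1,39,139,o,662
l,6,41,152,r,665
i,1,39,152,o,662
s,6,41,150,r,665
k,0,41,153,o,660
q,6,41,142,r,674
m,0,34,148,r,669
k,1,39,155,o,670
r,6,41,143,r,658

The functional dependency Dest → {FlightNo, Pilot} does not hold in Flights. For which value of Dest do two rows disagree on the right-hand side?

0

Dest=2: 2 rows → {FlightNo,Pilot} = (35, l), (35, l) ✓
Dest=0: 3 rows → {FlightNo,Pilot} takes values {(34, r), (41, o)} — violation
Dest=1: 4 rows → {FlightNo,Pilot} = (39, o), (39, o), (39, o), (39, o) ✓
Dest=6: 4 rows → {FlightNo,Pilot} = (41, r), (41, r), (41, r), (41, r) ✓
The only Dest value with inconsistent RHS is Dest=0.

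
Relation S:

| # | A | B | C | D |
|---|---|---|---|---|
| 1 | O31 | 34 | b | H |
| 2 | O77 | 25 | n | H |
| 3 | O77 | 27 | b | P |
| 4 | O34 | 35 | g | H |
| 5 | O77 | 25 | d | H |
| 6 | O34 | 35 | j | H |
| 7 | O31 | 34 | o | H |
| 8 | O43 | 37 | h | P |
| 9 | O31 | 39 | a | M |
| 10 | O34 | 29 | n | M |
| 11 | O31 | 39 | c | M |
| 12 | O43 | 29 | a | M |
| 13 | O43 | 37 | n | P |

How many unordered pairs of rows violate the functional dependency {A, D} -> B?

0

(A=O31, D=H): all 2 rows agree on B — 0 pairs.
(A=O77, D=H): all 2 rows agree on B — 0 pairs.
(A=O34, D=H): all 2 rows agree on B — 0 pairs.
(A=O43, D=P): all 2 rows agree on B — 0 pairs.
(A=O31, D=M): all 2 rows agree on B — 0 pairs.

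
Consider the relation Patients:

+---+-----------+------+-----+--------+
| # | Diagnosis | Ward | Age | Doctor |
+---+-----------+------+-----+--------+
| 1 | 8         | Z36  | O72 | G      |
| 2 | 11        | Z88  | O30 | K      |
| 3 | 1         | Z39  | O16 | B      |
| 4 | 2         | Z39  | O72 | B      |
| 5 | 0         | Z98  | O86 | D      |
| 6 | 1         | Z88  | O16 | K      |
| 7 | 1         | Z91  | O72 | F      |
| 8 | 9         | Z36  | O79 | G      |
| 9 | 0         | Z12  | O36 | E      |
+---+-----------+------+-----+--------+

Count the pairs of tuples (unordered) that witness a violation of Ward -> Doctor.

0

Ward=Z36: all 2 rows agree on Doctor — 0 pairs.
Ward=Z88: all 2 rows agree on Doctor — 0 pairs.
Ward=Z39: all 2 rows agree on Doctor — 0 pairs.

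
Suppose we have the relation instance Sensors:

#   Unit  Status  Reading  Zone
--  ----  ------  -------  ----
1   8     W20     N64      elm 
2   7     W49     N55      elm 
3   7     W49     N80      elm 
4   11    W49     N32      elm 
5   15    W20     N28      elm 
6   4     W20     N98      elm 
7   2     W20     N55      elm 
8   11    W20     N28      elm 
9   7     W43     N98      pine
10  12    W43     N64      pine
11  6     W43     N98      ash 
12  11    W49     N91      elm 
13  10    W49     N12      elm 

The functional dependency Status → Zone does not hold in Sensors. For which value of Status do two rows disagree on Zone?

W43

Status=W20: rows 1, 5, 6, 7, 8 → Zone = elm, elm, elm, elm, elm ✓
Status=W49: rows 2, 3, 4, 12, 13 → Zone = elm, elm, elm, elm, elm ✓
Status=W43: rows 9, 10, 11 → Zone takes values {pine, ash} — violation
The only Status value with inconsistent Zone is Status=W43.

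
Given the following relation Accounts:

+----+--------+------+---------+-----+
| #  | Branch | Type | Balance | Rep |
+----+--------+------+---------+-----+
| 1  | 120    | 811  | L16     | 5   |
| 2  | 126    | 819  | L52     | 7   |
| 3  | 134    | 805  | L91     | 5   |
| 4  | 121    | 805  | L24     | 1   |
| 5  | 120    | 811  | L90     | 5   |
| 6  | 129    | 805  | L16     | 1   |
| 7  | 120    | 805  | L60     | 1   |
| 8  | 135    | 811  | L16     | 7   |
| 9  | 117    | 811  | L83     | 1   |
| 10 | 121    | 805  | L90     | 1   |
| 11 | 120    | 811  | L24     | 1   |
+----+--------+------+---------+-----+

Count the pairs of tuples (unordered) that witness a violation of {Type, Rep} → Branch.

(Type=811, Rep=5): all 2 rows agree on Branch — 0 pairs.
(Type=805, Rep=1): violating pairs (4,6), (4,7), (6,7), (6,10), (7,10) — 5 pairs.
(Type=811, Rep=1): violating pairs (9,11) — 1 pair.

6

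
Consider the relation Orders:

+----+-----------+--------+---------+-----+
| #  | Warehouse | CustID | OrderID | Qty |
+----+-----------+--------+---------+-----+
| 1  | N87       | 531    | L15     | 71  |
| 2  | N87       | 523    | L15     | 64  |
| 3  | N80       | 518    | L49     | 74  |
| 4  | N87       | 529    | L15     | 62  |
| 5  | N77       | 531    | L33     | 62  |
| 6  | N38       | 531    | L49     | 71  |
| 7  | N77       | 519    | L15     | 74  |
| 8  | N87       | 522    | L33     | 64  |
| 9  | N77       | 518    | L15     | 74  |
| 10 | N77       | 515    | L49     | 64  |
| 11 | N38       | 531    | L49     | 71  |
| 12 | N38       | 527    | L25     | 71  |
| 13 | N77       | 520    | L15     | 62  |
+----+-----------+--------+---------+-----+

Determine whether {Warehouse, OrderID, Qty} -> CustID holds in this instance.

No

(Warehouse=N87, OrderID=L15, Qty=71): row 1 → CustID = 531 ✓
(Warehouse=N87, OrderID=L15, Qty=64): row 2 → CustID = 523 ✓
(Warehouse=N80, OrderID=L49, Qty=74): row 3 → CustID = 518 ✓
(Warehouse=N87, OrderID=L15, Qty=62): row 4 → CustID = 529 ✓
(Warehouse=N77, OrderID=L33, Qty=62): row 5 → CustID = 531 ✓
(Warehouse=N38, OrderID=L49, Qty=71): rows 6, 11 → CustID = 531, 531 ✓
(Warehouse=N77, OrderID=L15, Qty=74): rows 7, 9 → CustID takes values {519, 518} — violation
(Warehouse=N87, OrderID=L33, Qty=64): row 8 → CustID = 522 ✓
(Warehouse=N77, OrderID=L49, Qty=64): row 10 → CustID = 515 ✓
(Warehouse=N38, OrderID=L25, Qty=71): row 12 → CustID = 527 ✓
(Warehouse=N77, OrderID=L15, Qty=62): row 13 → CustID = 520 ✓
Two rows agree on {Warehouse, OrderID, Qty} but differ on CustID, so {Warehouse, OrderID, Qty} -> CustID does not hold.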